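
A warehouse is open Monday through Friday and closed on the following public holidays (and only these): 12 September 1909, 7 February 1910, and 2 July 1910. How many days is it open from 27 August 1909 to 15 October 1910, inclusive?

295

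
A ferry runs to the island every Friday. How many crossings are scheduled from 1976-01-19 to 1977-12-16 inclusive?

1976-01-19 is a Monday.
From 1976-01-19 to 1977-12-16 is 698 days inclusive.
698 = 7 × 99 + 5, so there are 99 full weeks plus 5 extra days.
Each full week contributes one Friday: 99 so far.
The 5 extra days are Monday, Tuesday, Wednesday, Thursday, Friday — 1 of them qualifies.
Total: 99 + 1 = 100.

100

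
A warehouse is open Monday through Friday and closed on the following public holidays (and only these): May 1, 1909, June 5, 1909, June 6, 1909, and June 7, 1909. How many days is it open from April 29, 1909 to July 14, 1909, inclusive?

April 29, 1909 is a Thursday.
The range spans 77 days (inclusive of both endpoints).
77 = 7 × 11, so the span is exactly 11 full weeks.
Each full week contributes 5 weekdays (Mon–Fri): 11 × 5 = 55.
Total: 55.
Holidays: May 1, 1909 (Sat); June 5, 1909 (Sat); June 6, 1909 (Sun); June 7, 1909 (Mon).
1 of the 4 holidays fall on weekdays; the rest are weekends and were already excluded.
Business days: 55 − 1 = 54.

54 working days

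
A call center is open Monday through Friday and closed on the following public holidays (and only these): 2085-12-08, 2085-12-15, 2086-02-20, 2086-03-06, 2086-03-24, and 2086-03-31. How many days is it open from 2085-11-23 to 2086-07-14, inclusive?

2085-11-23 is a Friday.
That's 234 days from start to end, counting both.
234 = 7 × 33 + 3, so there are 33 full weeks plus 3 extra days.
Each full week contributes 5 weekdays (Mon–Fri): 33 × 5 = 165.
The 3 extra days are Fri, Sat, Sun — 1 of them qualifies.
Total: 165 + 1 = 166.
Holidays: 2085-12-08 (Sat); 2085-12-15 (Sat); 2086-02-20 (Wed); 2086-03-06 (Wed); 2086-03-24 (Sun); 2086-03-31 (Sun).
2 of the 6 holidays fall on weekdays; the rest are weekends and were already excluded.
Business days: 166 − 2 = 164.

164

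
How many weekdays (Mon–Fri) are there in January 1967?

22 weekdays

January 1, 1967 is a Sunday.
The range spans 31 days (inclusive of both endpoints).
31 = 7 × 4 + 3, so there are 4 full weeks plus 3 extra days.
Each full week contributes 5 weekdays (Mon–Fri): 4 × 5 = 20.
The 3 extra days are Sun, Mon, Tue — 2 of them qualify.
Total: 20 + 2 = 22.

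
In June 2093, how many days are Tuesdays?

1 June 2093 is a Monday.
From 1 June 2093 to 30 June 2093 is 30 days inclusive.
30 = 7 × 4 + 2, so there are 4 full weeks plus 2 extra days.
Each full week contributes one Tuesday: 4 so far.
The 2 extra days are Mon, Tue — 1 of them qualifies.
Total: 4 + 1 = 5.

5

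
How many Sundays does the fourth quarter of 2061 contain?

13

2061-10-01 is a Saturday.
From 2061-10-01 to 2061-12-31 is 92 days inclusive.
92 = 7 × 13 + 1, so there are 13 full weeks plus 1 extra day.
Each full week contributes one Sunday: 13 so far.
The 1 extra day is Sat — none qualify.
Total: 13 + 0 = 13.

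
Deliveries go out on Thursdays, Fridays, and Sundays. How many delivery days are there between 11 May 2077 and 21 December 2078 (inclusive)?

252

11 May 2077 is a Tuesday.
The range spans 590 days (inclusive of both endpoints).
590 = 7 × 84 + 2, so there are 84 full weeks plus 2 extra days.
Each full week contributes 3 days from the set (Thu, Fri, Sun): 84 × 3 = 252.
The 2 extra days are Tuesday, Wednesday — none qualify.
Total: 252 + 0 = 252.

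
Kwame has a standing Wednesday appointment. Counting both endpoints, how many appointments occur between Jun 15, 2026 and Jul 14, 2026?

Jun 15, 2026 is a Monday.
The range spans 30 days (inclusive of both endpoints).
30 = 7 × 4 + 2, so there are 4 full weeks plus 2 extra days.
Each full week contributes one Wednesday: 4 so far.
The 2 extra days are Mon, Tue — none qualify.
Total: 4 + 0 = 4.

4 Wednesdays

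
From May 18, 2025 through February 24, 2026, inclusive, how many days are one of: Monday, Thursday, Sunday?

May 18, 2025 is a Sunday.
That's 283 days from start to end, counting both.
283 = 7 × 40 + 3, so there are 40 full weeks plus 3 extra days.
Each full week contributes 3 days from the set (Mon, Thu, Sun): 40 × 3 = 120.
The 3 extra days are Sun, Mon, Tue — 2 of them qualify.
Total: 120 + 2 = 122.

122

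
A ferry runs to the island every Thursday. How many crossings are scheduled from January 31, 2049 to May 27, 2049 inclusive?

January 31, 2049 is a Sunday.
That's 117 days from start to end, counting both.
117 = 7 × 16 + 5, so there are 16 full weeks plus 5 extra days.
Each full week contributes one Thursday: 16 so far.
The 5 extra days are Sun, Mon, Tue, Wed, Thu — 1 of them qualifies.
Total: 16 + 1 = 17.

17 Thursdays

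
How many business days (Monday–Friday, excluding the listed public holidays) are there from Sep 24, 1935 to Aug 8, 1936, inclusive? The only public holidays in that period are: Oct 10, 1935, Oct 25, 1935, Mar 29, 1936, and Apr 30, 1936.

226 business days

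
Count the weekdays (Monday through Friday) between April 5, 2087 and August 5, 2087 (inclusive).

87

April 5, 2087 is a Saturday.
The range spans 123 days (inclusive of both endpoints).
123 = 7 × 17 + 4, so there are 17 full weeks plus 4 extra days.
Each full week contributes 5 weekdays (Mon–Fri): 17 × 5 = 85.
The 4 extra days are Saturday, Sunday, Monday, Tuesday — 2 of them qualify.
Total: 85 + 2 = 87.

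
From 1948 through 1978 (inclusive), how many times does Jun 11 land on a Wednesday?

4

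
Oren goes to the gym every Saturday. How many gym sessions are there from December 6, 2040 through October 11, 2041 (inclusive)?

December 6, 2040 is a Thursday.
From December 6, 2040 to October 11, 2041 is 310 days inclusive.
310 = 7 × 44 + 2, so there are 44 full weeks plus 2 extra days.
Each full week contributes one Saturday: 44 so far.
The 2 extra days are Thu, Fri — none qualify.
Total: 44 + 0 = 44.

44 Saturdays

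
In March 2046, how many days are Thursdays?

5

2046-03-01 is a Thursday.
From 2046-03-01 to 2046-03-31 is 31 days inclusive.
31 = 7 × 4 + 3, so there are 4 full weeks plus 3 extra days.
Each full week contributes one Thursday: 4 so far.
The 3 extra days are Thu, Fri, Sat — 1 of them qualifies.
Total: 4 + 1 = 5.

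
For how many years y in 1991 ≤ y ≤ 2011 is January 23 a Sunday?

4

Day of week of January 23 in each year:
1991: Wed, 1992: Thu, 1993: Sat, 1994: Sun ✓, 1995: Mon, 1996: Tue, 1997: Thu, 1998: Fri, 1999: Sat, 2000: Sun ✓, 2001: Tue, 2002: Wed, 2003: Thu, 2004: Fri, 2005: Sun ✓, 2006: Mon, 2007: Tue, 2008: Wed, 2009: Fri, 2010: Sat, 2011: Sun ✓
Sundays: 1994, 2000, 2005, 2011.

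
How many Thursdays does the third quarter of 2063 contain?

1 July 2063 is a Sunday.
That's 92 days from start to end, counting both.
92 = 7 × 13 + 1, so there are 13 full weeks plus 1 extra day.
Each full week contributes one Thursday: 13 so far.
The 1 extra day is Sunday — none qualify.
Total: 13 + 0 = 13.

13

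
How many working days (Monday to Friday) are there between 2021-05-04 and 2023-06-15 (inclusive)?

2021-05-04 is a Tuesday.
The range spans 773 days (inclusive of both endpoints).
773 = 7 × 110 + 3, so there are 110 full weeks plus 3 extra days.
Each full week contributes 5 weekdays (Mon–Fri): 110 × 5 = 550.
The 3 extra days are Tue, Wed, Thu — 3 of them qualify.
Total: 550 + 3 = 553.

553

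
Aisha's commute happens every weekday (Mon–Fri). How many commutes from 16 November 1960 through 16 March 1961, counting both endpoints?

16 November 1960 is a Wednesday.
That's 121 days from start to end, counting both.
121 = 7 × 17 + 2, so there are 17 full weeks plus 2 extra days.
Each full week contributes 5 weekdays (Mon–Fri): 17 × 5 = 85.
The 2 extra days are Wed, Thu — 2 of them qualify.
Total: 85 + 2 = 87.

87 weekdays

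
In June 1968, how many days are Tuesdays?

1 June 1968 is a Saturday.
That's 30 days from start to end, counting both.
30 = 7 × 4 + 2, so there are 4 full weeks plus 2 extra days.
Each full week contributes one Tuesday: 4 so far.
The 2 extra days are Saturday, Sunday — none qualify.
Total: 4 + 0 = 4.

4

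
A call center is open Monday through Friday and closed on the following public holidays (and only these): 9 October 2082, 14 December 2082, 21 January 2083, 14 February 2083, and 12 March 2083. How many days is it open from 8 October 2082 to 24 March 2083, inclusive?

116

8 October 2082 is a Thursday.
That's 168 days from start to end, counting both.
168 = 7 × 24, so the span is exactly 24 full weeks.
Each full week contributes 5 weekdays (Mon–Fri): 24 × 5 = 120.
Holidays: 9 October 2082 (Fri); 14 December 2082 (Mon); 21 January 2083 (Thu); 14 February 2083 (Sun); 12 March 2083 (Fri).
4 of the 5 holidays fall on weekdays; the rest are weekends and were already excluded.
Business days: 120 − 4 = 116.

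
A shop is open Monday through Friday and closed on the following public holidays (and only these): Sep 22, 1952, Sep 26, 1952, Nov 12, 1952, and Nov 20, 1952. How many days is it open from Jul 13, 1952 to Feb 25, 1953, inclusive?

159

Jul 13, 1952 is a Sunday.
The range spans 228 days (inclusive of both endpoints).
228 = 7 × 32 + 4, so there are 32 full weeks plus 4 extra days.
Each full week contributes 5 weekdays (Mon–Fri): 32 × 5 = 160.
The 4 extra days are Sun, Mon, Tue, Wed — 3 of them qualify.
Total: 160 + 3 = 163.
Holidays: Sep 22, 1952 (Mon); Sep 26, 1952 (Fri); Nov 12, 1952 (Wed); Nov 20, 1952 (Thu).
All 4 holidays fall on weekdays, so subtract 4.
Business days: 163 − 4 = 159.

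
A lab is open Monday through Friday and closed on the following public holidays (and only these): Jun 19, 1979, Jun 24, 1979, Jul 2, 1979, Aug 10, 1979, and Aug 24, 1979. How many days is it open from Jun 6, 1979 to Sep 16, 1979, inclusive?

69

Jun 6, 1979 is a Wednesday.
That's 103 days from start to end, counting both.
103 = 7 × 14 + 5, so there are 14 full weeks plus 5 extra days.
Each full week contributes 5 weekdays (Mon–Fri): 14 × 5 = 70.
The 5 extra days are Wednesday, Thursday, Friday, Saturday, Sunday — 3 of them qualify.
Total: 70 + 3 = 73.
Holidays: Jun 19, 1979 (Tue); Jun 24, 1979 (Sun); Jul 2, 1979 (Mon); Aug 10, 1979 (Fri); Aug 24, 1979 (Fri).
4 of the 5 holidays fall on weekdays; the rest are weekends and were already excluded.
Business days: 73 − 4 = 69.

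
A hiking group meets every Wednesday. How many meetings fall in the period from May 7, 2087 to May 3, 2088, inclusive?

May 7, 2087 is a Wednesday.
From May 7, 2087 to May 3, 2088 is 363 days inclusive.
363 = 7 × 51 + 6, so there are 51 full weeks plus 6 extra days.
Each full week contributes one Wednesday: 51 so far.
The 6 extra days are Wednesday, Thursday, Friday, Saturday, Sunday, Monday — 1 of them qualifies.
Total: 51 + 1 = 52.

52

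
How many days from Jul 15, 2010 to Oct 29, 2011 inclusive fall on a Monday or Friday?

135

Jul 15, 2010 is a Thursday.
The range spans 472 days (inclusive of both endpoints).
472 = 7 × 67 + 3, so there are 67 full weeks plus 3 extra days.
Each full week contributes 2 days from the set (Mon, Fri): 67 × 2 = 134.
The 3 extra days are Thu, Fri, Sat — 1 of them qualifies.
Total: 134 + 1 = 135.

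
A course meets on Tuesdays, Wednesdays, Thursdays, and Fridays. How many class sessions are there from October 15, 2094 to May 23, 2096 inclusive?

335

October 15, 2094 is a Friday.
From October 15, 2094 to May 23, 2096 is 587 days inclusive.
587 = 7 × 83 + 6, so there are 83 full weeks plus 6 extra days.
Each full week contributes 4 days from the set (Tue, Wed, Thu, Fri): 83 × 4 = 332.
The 6 extra days are Fri, Sat, Sun, Mon, Tue, Wed — 3 of them qualify.
Total: 332 + 3 = 335.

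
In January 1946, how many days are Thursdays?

5

1 January 1946 is a Tuesday.
That's 31 days from start to end, counting both.
31 = 7 × 4 + 3, so there are 4 full weeks plus 3 extra days.
Each full week contributes one Thursday: 4 so far.
The 3 extra days are Tuesday, Wednesday, Thursday — 1 of them qualifies.
Total: 4 + 1 = 5.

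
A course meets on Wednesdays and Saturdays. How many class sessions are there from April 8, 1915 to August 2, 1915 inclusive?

April 8, 1915 is a Thursday.
From April 8, 1915 to August 2, 1915 is 117 days inclusive.
117 = 7 × 16 + 5, so there are 16 full weeks plus 5 extra days.
Each full week contributes 2 days from the set (Wed, Sat): 16 × 2 = 32.
The 5 extra days are Thu, Fri, Sat, Sun, Mon — 1 of them qualifies.
Total: 32 + 1 = 33.

33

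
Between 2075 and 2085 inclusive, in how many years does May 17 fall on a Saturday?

Day of week of May 17 in each year:
2075: Fri, 2076: Sun, 2077: Mon, 2078: Tue, 2079: Wed, 2080: Fri, 2081: Sat ✓, 2082: Sun, 2083: Mon, 2084: Wed, 2085: Thu
Saturdays: 2081.

1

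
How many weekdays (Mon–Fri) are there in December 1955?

December 1, 1955 is a Thursday.
That's 31 days from start to end, counting both.
31 = 7 × 4 + 3, so there are 4 full weeks plus 3 extra days.
Each full week contributes 5 weekdays (Mon–Fri): 4 × 5 = 20.
The 3 extra days are Thursday, Friday, Saturday — 2 of them qualify.
Total: 20 + 2 = 22.

22 weekdays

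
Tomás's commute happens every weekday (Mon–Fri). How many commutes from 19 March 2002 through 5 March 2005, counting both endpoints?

19 March 2002 is a Tuesday.
That's 1083 days from start to end, counting both.
1083 = 7 × 154 + 5, so there are 154 full weeks plus 5 extra days.
Each full week contributes 5 weekdays (Mon–Fri): 154 × 5 = 770.
The 5 extra days are Tue, Wed, Thu, Fri, Sat — 4 of them qualify.
Total: 770 + 4 = 774.

774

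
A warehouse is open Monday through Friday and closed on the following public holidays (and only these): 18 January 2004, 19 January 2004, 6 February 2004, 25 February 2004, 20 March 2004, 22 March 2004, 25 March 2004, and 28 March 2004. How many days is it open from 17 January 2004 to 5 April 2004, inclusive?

51

17 January 2004 is a Saturday.
That's 80 days from start to end, counting both.
80 = 7 × 11 + 3, so there are 11 full weeks plus 3 extra days.
Each full week contributes 5 weekdays (Mon–Fri): 11 × 5 = 55.
The 3 extra days are Sat, Sun, Mon — 1 of them qualifies.
Total: 55 + 1 = 56.
Holidays: 18 January 2004 (Sun); 19 January 2004 (Mon); 6 February 2004 (Fri); 25 February 2004 (Wed); 20 March 2004 (Sat); 22 March 2004 (Mon); 25 March 2004 (Thu); 28 March 2004 (Sun).
5 of the 8 holidays fall on weekdays; the rest are weekends and were already excluded.
Business days: 56 − 5 = 51.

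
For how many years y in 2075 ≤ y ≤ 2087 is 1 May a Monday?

Day of week of May 1 in each year:
2075: Wed, 2076: Fri, 2077: Sat, 2078: Sun, 2079: Mon ✓, 2080: Wed, 2081: Thu, 2082: Fri, 2083: Sat, 2084: Mon ✓, 2085: Tue, 2086: Wed, 2087: Thu
Mondays: 2079, 2084.

2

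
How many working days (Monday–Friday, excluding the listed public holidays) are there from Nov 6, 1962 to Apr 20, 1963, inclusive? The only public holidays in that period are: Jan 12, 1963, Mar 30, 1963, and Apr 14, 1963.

119

Nov 6, 1962 is a Tuesday.
From Nov 6, 1962 to Apr 20, 1963 is 166 days inclusive.
166 = 7 × 23 + 5, so there are 23 full weeks plus 5 extra days.
Each full week contributes 5 weekdays (Mon–Fri): 23 × 5 = 115.
The 5 extra days are Tuesday, Wednesday, Thursday, Friday, Saturday — 4 of them qualify.
Total: 115 + 4 = 119.
Holidays: Jan 12, 1963 (Sat); Mar 30, 1963 (Sat); Apr 14, 1963 (Sun).
None of the 3 holidays fall on a weekday, so nothing to subtract.
Business days: 119 − 0 = 119.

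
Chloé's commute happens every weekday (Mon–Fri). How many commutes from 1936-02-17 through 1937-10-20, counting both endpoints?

1936-02-17 is a Monday.
That's 612 days from start to end, counting both.
612 = 7 × 87 + 3, so there are 87 full weeks plus 3 extra days.
Each full week contributes 5 weekdays (Mon–Fri): 87 × 5 = 435.
The 3 extra days are Monday, Tuesday, Wednesday — 3 of them qualify.
Total: 435 + 3 = 438.

438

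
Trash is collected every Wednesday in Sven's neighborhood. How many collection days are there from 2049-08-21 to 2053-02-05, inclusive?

2049-08-21 is a Saturday.
The range spans 1265 days (inclusive of both endpoints).
1265 = 7 × 180 + 5, so there are 180 full weeks plus 5 extra days.
Each full week contributes one Wednesday: 180 so far.
The 5 extra days are Sat, Sun, Mon, Tue, Wed — 1 of them qualifies.
Total: 180 + 1 = 181.

181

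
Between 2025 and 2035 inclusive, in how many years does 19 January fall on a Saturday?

1

Day of week of January 19 in each year:
2025: Sun, 2026: Mon, 2027: Tue, 2028: Wed, 2029: Fri, 2030: Sat ✓, 2031: Sun, 2032: Mon, 2033: Wed, 2034: Thu, 2035: Fri
Saturdays: 2030.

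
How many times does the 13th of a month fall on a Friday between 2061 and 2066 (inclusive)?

Friday-the-13ths by year:
2061: May
2062: Jan, Oct
2063: Apr, Jul
2064: Jun
2065: Feb, Mar, Nov
2066: Aug

10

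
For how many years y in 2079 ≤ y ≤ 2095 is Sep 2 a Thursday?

3

Day of week of September 2 in each year:
2079: Sat, 2080: Mon, 2081: Tue, 2082: Wed, 2083: Thu ✓, 2084: Sat, 2085: Sun, 2086: Mon, 2087: Tue, 2088: Thu ✓, 2089: Fri, 2090: Sat, 2091: Sun, 2092: Tue, 2093: Wed, 2094: Thu ✓, 2095: Fri
Thursdays: 2083, 2088, 2094.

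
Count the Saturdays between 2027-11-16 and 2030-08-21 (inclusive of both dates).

2027-11-16 is a Tuesday.
That's 1010 days from start to end, counting both.
1010 = 7 × 144 + 2, so there are 144 full weeks plus 2 extra days.
Each full week contributes one Saturday: 144 so far.
The 2 extra days are Tue, Wed — none qualify.
Total: 144 + 0 = 144.

144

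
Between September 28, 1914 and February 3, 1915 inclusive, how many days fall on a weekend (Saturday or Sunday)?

36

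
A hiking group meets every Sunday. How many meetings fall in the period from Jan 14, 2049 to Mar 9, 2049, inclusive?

8

Jan 14, 2049 is a Thursday.
That's 55 days from start to end, counting both.
55 = 7 × 7 + 6, so there are 7 full weeks plus 6 extra days.
Each full week contributes one Sunday: 7 so far.
The 6 extra days are Thursday, Friday, Saturday, Sunday, Monday, Tuesday — 1 of them qualifies.
Total: 7 + 1 = 8.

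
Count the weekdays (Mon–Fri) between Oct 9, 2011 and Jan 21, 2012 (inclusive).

75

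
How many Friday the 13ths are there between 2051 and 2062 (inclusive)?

20

Friday-the-13ths by year:
2051: Jan, Oct
2052: Sep, Dec
2053: Jun
2054: Feb, Mar, Nov
2055: Aug
2056: Oct
2057: Apr, Jul
2058: Sep, Dec
2059: Jun
2060: Feb, Aug
2061: May
2062: Jan, Oct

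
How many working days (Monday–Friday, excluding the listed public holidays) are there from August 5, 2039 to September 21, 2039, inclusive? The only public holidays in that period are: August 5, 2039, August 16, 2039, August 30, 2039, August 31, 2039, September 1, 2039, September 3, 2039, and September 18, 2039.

29

August 5, 2039 is a Friday.
From August 5, 2039 to September 21, 2039 is 48 days inclusive.
48 = 7 × 6 + 6, so there are 6 full weeks plus 6 extra days.
Each full week contributes 5 weekdays (Mon–Fri): 6 × 5 = 30.
The 6 extra days are Friday, Saturday, Sunday, Monday, Tuesday, Wednesday — 4 of them qualify.
Total: 30 + 4 = 34.
Holidays: August 5, 2039 (Fri); August 16, 2039 (Tue); August 30, 2039 (Tue); August 31, 2039 (Wed); September 1, 2039 (Thu); September 3, 2039 (Sat); September 18, 2039 (Sun).
5 of the 7 holidays fall on weekdays; the rest are weekends and were already excluded.
Business days: 34 − 5 = 29.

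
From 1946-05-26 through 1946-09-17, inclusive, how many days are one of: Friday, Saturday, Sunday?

49

1946-05-26 is a Sunday.
That's 115 days from start to end, counting both.
115 = 7 × 16 + 3, so there are 16 full weeks plus 3 extra days.
Each full week contributes 3 days from the set (Fri, Sat, Sun): 16 × 3 = 48.
The 3 extra days are Sunday, Monday, Tuesday — 1 of them qualifies.
Total: 48 + 1 = 49.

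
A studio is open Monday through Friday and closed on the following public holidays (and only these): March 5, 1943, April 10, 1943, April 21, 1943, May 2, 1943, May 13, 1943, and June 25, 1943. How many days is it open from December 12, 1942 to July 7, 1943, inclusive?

December 12, 1942 is a Saturday.
That's 208 days from start to end, counting both.
208 = 7 × 29 + 5, so there are 29 full weeks plus 5 extra days.
Each full week contributes 5 weekdays (Mon–Fri): 29 × 5 = 145.
The 5 extra days are Sat, Sun, Mon, Tue, Wed — 3 of them qualify.
Total: 145 + 3 = 148.
Holidays: March 5, 1943 (Fri); April 10, 1943 (Sat); April 21, 1943 (Wed); May 2, 1943 (Sun); May 13, 1943 (Thu); June 25, 1943 (Fri).
4 of the 6 holidays fall on weekdays; the rest are weekends and were already excluded.
Business days: 148 − 4 = 144.

144 working days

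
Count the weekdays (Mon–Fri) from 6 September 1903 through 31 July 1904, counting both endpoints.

235 weekdays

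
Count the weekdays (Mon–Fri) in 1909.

261

1909-01-01 is a Friday.
From 1909-01-01 to 1909-12-31 is 365 days inclusive.
365 = 7 × 52 + 1, so there are 52 full weeks plus 1 extra day.
Each full week contributes 5 weekdays (Mon–Fri): 52 × 5 = 260.
The 1 extra day is Friday — 1 of them qualifies.
Total: 260 + 1 = 261.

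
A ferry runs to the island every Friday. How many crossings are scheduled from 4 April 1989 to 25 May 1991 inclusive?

112

4 April 1989 is a Tuesday.
That's 782 days from start to end, counting both.
782 = 7 × 111 + 5, so there are 111 full weeks plus 5 extra days.
Each full week contributes one Friday: 111 so far.
The 5 extra days are Tue, Wed, Thu, Fri, Sat — 1 of them qualifies.
Total: 111 + 1 = 112.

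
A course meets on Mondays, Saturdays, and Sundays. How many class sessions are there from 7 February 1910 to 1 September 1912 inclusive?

7 February 1910 is a Monday.
The range spans 938 days (inclusive of both endpoints).
938 = 7 × 134, so the span is exactly 134 full weeks.
Each full week contributes 3 days from the set (Mon, Sat, Sun): 134 × 3 = 402.

402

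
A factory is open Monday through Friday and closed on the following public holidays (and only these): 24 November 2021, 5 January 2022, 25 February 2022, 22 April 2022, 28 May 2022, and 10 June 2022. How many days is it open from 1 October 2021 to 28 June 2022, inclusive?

1 October 2021 is a Friday.
From 1 October 2021 to 28 June 2022 is 271 days inclusive.
271 = 7 × 38 + 5, so there are 38 full weeks plus 5 extra days.
Each full week contributes 5 weekdays (Mon–Fri): 38 × 5 = 190.
The 5 extra days are Fri, Sat, Sun, Mon, Tue — 3 of them qualify.
Total: 190 + 3 = 193.
Holidays: 24 November 2021 (Wed); 5 January 2022 (Wed); 25 February 2022 (Fri); 22 April 2022 (Fri); 28 May 2022 (Sat); 10 June 2022 (Fri).
5 of the 6 holidays fall on weekdays; the rest are weekends and were already excluded.
Business days: 193 − 5 = 188.

188 working days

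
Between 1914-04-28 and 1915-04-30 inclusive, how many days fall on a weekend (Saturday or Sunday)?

104

1914-04-28 is a Tuesday.
That's 368 days from start to end, counting both.
368 = 7 × 52 + 4, so there are 52 full weeks plus 4 extra days.
Each full week contributes 2 weekend days (Sat, Sun): 52 × 2 = 104.
The 4 extra days are Tuesday, Wednesday, Thursday, Friday — none qualify.
Total: 104 + 0 = 104.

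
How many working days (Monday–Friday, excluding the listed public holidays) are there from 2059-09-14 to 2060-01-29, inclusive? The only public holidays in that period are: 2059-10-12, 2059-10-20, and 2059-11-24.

97 working days

2059-09-14 is a Sunday.
From 2059-09-14 to 2060-01-29 is 138 days inclusive.
138 = 7 × 19 + 5, so there are 19 full weeks plus 5 extra days.
Each full week contributes 5 weekdays (Mon–Fri): 19 × 5 = 95.
The 5 extra days are Sun, Mon, Tue, Wed, Thu — 4 of them qualify.
Total: 95 + 4 = 99.
Holidays: 2059-10-12 (Sun); 2059-10-20 (Mon); 2059-11-24 (Mon).
2 of the 3 holidays fall on weekdays; the rest are weekends and were already excluded.
Business days: 99 − 2 = 97.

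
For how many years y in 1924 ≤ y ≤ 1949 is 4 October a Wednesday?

Day of week of October 4 in each year:
1924: Sat, 1925: Sun, 1926: Mon, 1927: Tue, 1928: Thu, 1929: Fri, 1930: Sat, 1931: Sun, 1932: Tue, 1933: Wed ✓, 1934: Thu, 1935: Fri, 1936: Sun, 1937: Mon, 1938: Tue, 1939: Wed ✓, 1940: Fri, 1941: Sat, 1942: Sun, 1943: Mon, 1944: Wed ✓, 1945: Thu, 1946: Fri, 1947: Sat, 1948: Mon, 1949: Tue
Wednesdays: 1933, 1939, 1944.

3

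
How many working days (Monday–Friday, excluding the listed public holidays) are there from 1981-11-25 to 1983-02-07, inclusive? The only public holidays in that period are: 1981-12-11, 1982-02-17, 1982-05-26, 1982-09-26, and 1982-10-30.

1981-11-25 is a Wednesday.
That's 440 days from start to end, counting both.
440 = 7 × 62 + 6, so there are 62 full weeks plus 6 extra days.
Each full week contributes 5 weekdays (Mon–Fri): 62 × 5 = 310.
The 6 extra days are Wednesday, Thursday, Friday, Saturday, Sunday, Monday — 4 of them qualify.
Total: 310 + 4 = 314.
Holidays: 1981-12-11 (Fri); 1982-02-17 (Wed); 1982-05-26 (Wed); 1982-09-26 (Sun); 1982-10-30 (Sat).
3 of the 5 holidays fall on weekdays; the rest are weekends and were already excluded.
Business days: 314 − 3 = 311.

311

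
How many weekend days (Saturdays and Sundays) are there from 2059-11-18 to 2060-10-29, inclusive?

98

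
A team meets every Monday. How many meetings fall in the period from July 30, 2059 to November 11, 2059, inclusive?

July 30, 2059 is a Wednesday.
That's 105 days from start to end, counting both.
105 = 7 × 15, so the span is exactly 15 full weeks.
Each full week contributes one Monday: 15 so far.

15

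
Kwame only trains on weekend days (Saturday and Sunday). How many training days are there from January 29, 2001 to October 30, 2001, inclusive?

78

January 29, 2001 is a Monday.
From January 29, 2001 to October 30, 2001 is 275 days inclusive.
275 = 7 × 39 + 2, so there are 39 full weeks plus 2 extra days.
Each full week contributes 2 weekend days (Sat, Sun): 39 × 2 = 78.
The 2 extra days are Monday, Tuesday — none qualify.
Total: 78 + 0 = 78.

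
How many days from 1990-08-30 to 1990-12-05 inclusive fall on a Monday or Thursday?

28

1990-08-30 is a Thursday.
The range spans 98 days (inclusive of both endpoints).
98 = 7 × 14, so the span is exactly 14 full weeks.
Each full week contributes 2 days from the set (Mon, Thu): 14 × 2 = 28.
Total: 28.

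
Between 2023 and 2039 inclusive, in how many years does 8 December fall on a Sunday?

Day of week of December 8 in each year:
2023: Fri, 2024: Sun ✓, 2025: Mon, 2026: Tue, 2027: Wed, 2028: Fri, 2029: Sat, 2030: Sun ✓, 2031: Mon, 2032: Wed, 2033: Thu, 2034: Fri, 2035: Sat, 2036: Mon, 2037: Tue, 2038: Wed, 2039: Thu
Sundays: 2024, 2030.

2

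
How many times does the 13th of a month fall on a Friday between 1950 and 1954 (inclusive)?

9

Friday-the-13ths by year:
1950: Jan, Oct
1951: Apr, Jul
1952: Jun
1953: Feb, Mar, Nov
1954: Aug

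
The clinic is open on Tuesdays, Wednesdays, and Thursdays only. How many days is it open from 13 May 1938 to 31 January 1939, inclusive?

13 May 1938 is a Friday.
The range spans 264 days (inclusive of both endpoints).
264 = 7 × 37 + 5, so there are 37 full weeks plus 5 extra days.
Each full week contributes 3 days from the set (Tue, Wed, Thu): 37 × 3 = 111.
The 5 extra days are Friday, Saturday, Sunday, Monday, Tuesday — 1 of them qualifies.
Total: 111 + 1 = 112.

112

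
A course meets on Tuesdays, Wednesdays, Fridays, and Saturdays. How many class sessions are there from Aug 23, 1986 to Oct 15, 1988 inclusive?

449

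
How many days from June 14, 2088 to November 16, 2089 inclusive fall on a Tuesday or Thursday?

June 14, 2088 is a Monday.
From June 14, 2088 to November 16, 2089 is 521 days inclusive.
521 = 7 × 74 + 3, so there are 74 full weeks plus 3 extra days.
Each full week contributes 2 days from the set (Tue, Thu): 74 × 2 = 148.
The 3 extra days are Monday, Tuesday, Wednesday — 1 of them qualifies.
Total: 148 + 1 = 149.

149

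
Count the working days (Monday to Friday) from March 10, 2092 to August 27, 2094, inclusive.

March 10, 2092 is a Monday.
That's 901 days from start to end, counting both.
901 = 7 × 128 + 5, so there are 128 full weeks plus 5 extra days.
Each full week contributes 5 weekdays (Mon–Fri): 128 × 5 = 640.
The 5 extra days are Mon, Tue, Wed, Thu, Fri — 5 of them qualify.
Total: 640 + 5 = 645.

645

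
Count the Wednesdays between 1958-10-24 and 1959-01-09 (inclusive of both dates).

11 Wednesdays

1958-10-24 is a Friday.
The range spans 78 days (inclusive of both endpoints).
78 = 7 × 11 + 1, so there are 11 full weeks plus 1 extra day.
Each full week contributes one Wednesday: 11 so far.
The 1 extra day is Friday — none qualify.
Total: 11 + 0 = 11.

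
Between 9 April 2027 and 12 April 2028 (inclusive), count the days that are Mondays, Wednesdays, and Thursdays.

9 April 2027 is a Friday.
The range spans 370 days (inclusive of both endpoints).
370 = 7 × 52 + 6, so there are 52 full weeks plus 6 extra days.
Each full week contributes 3 days from the set (Mon, Wed, Thu): 52 × 3 = 156.
The 6 extra days are Fri, Sat, Sun, Mon, Tue, Wed — 2 of them qualify.
Total: 156 + 2 = 158.

158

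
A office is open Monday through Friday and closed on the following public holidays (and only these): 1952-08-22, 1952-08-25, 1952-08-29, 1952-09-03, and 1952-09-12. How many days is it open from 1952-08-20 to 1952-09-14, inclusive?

13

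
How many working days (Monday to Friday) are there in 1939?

260 weekdays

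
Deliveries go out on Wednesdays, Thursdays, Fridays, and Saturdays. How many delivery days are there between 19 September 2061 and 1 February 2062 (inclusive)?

77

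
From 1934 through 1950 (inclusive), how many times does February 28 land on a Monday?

3

Day of week of February 28 in each year:
1934: Wed, 1935: Thu, 1936: Fri, 1937: Sun, 1938: Mon ✓, 1939: Tue, 1940: Wed, 1941: Fri, 1942: Sat, 1943: Sun, 1944: Mon ✓, 1945: Wed, 1946: Thu, 1947: Fri, 1948: Sat, 1949: Mon ✓, 1950: Tue
Mondays: 1938, 1944, 1949.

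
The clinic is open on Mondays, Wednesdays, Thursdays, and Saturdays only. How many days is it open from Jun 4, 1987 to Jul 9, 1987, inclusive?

21

Jun 4, 1987 is a Thursday.
That's 36 days from start to end, counting both.
36 = 7 × 5 + 1, so there are 5 full weeks plus 1 extra day.
Each full week contributes 4 days from the set (Mon, Wed, Thu, Sat): 5 × 4 = 20.
The 1 extra day is Thu — 1 of them qualifies.
Total: 20 + 1 = 21.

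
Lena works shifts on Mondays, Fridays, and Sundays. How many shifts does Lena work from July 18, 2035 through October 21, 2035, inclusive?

July 18, 2035 is a Wednesday.
From July 18, 2035 to October 21, 2035 is 96 days inclusive.
96 = 7 × 13 + 5, so there are 13 full weeks plus 5 extra days.
Each full week contributes 3 days from the set (Mon, Fri, Sun): 13 × 3 = 39.
The 5 extra days are Wednesday, Thursday, Friday, Saturday, Sunday — 2 of them qualify.
Total: 39 + 2 = 41.

41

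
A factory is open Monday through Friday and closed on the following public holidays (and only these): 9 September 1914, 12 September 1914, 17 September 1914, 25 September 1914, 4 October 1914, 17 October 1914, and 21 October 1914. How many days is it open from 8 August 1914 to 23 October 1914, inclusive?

51

8 August 1914 is a Saturday.
From 8 August 1914 to 23 October 1914 is 77 days inclusive.
77 = 7 × 11, so the span is exactly 11 full weeks.
Each full week contributes 5 weekdays (Mon–Fri): 11 × 5 = 55.
Total: 55.
Holidays: 9 September 1914 (Wed); 12 September 1914 (Sat); 17 September 1914 (Thu); 25 September 1914 (Fri); 4 October 1914 (Sun); 17 October 1914 (Sat); 21 October 1914 (Wed).
4 of the 7 holidays fall on weekdays; the rest are weekends and were already excluded.
Business days: 55 − 4 = 51.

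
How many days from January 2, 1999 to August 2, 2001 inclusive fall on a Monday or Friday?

269

January 2, 1999 is a Saturday.
From January 2, 1999 to August 2, 2001 is 944 days inclusive.
944 = 7 × 134 + 6, so there are 134 full weeks plus 6 extra days.
Each full week contributes 2 days from the set (Mon, Fri): 134 × 2 = 268.
The 6 extra days are Sat, Sun, Mon, Tue, Wed, Thu — 1 of them qualifies.
Total: 268 + 1 = 269.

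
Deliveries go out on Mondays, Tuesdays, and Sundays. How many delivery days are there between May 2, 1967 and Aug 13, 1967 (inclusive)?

44

May 2, 1967 is a Tuesday.
That's 104 days from start to end, counting both.
104 = 7 × 14 + 6, so there are 14 full weeks plus 6 extra days.
Each full week contributes 3 days from the set (Mon, Tue, Sun): 14 × 3 = 42.
The 6 extra days are Tue, Wed, Thu, Fri, Sat, Sun — 2 of them qualify.
Total: 42 + 2 = 44.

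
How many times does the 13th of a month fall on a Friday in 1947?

The 13th falls on a Friday when the month's 13th has weekday Fri.
Jan 13 is Mon; Feb 13 is Thu; Mar 13 is Thu; Apr 13 is Sun; May 13 is Tue; Jun 13 is Fri ✓; Jul 13 is Sun; Aug 13 is Wed; Sep 13 is Sat; Oct 13 is Mon; Nov 13 is Thu; Dec 13 is Sat.
Friday the 13ths: Jun.

1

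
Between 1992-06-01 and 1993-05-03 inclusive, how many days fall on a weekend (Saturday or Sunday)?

1992-06-01 is a Monday.
The range spans 337 days (inclusive of both endpoints).
337 = 7 × 48 + 1, so there are 48 full weeks plus 1 extra day.
Each full week contributes 2 weekend days (Sat, Sun): 48 × 2 = 96.
The 1 extra day is Mon — none qualify.
Total: 96 + 0 = 96.

96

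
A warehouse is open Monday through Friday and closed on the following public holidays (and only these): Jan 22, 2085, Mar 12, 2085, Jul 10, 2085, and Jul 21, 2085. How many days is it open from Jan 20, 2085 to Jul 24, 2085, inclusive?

Jan 20, 2085 is a Saturday.
The range spans 186 days (inclusive of both endpoints).
186 = 7 × 26 + 4, so there are 26 full weeks plus 4 extra days.
Each full week contributes 5 weekdays (Mon–Fri): 26 × 5 = 130.
The 4 extra days are Saturday, Sunday, Monday, Tuesday — 2 of them qualify.
Total: 130 + 2 = 132.
Holidays: Jan 22, 2085 (Mon); Mar 12, 2085 (Mon); Jul 10, 2085 (Tue); Jul 21, 2085 (Sat).
3 of the 4 holidays fall on weekdays; the rest are weekends and were already excluded.
Business days: 132 − 3 = 129.

129 working days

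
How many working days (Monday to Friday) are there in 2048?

262 weekdays

January 1, 2048 is a Wednesday.
That's 366 days from start to end, counting both.
366 = 7 × 52 + 2, so there are 52 full weeks plus 2 extra days.
Each full week contributes 5 weekdays (Mon–Fri): 52 × 5 = 260.
The 2 extra days are Wed, Thu — 2 of them qualify.
Total: 260 + 2 = 262.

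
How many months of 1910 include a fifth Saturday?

5

A month has five Saturdays exactly when Saturday falls within its first (length − 28) days.
Jan: 31 days, starts Sat → 5 of Sat, Sun, Mon ✓
Feb: 28 days, starts Tue → 5 of (none)
Mar: 31 days, starts Tue → 5 of Tue, Wed, Thu
Apr: 30 days, starts Fri → 5 of Fri, Sat ✓
May: 31 days, starts Sun → 5 of Sun, Mon, Tue
Jun: 30 days, starts Wed → 5 of Wed, Thu
Jul: 31 days, starts Fri → 5 of Fri, Sat, Sun ✓
Aug: 31 days, starts Mon → 5 of Mon, Tue, Wed
Sep: 30 days, starts Thu → 5 of Thu, Fri
Oct: 31 days, starts Sat → 5 of Sat, Sun, Mon ✓
Nov: 30 days, starts Tue → 5 of Tue, Wed
Dec: 31 days, starts Thu → 5 of Thu, Fri, Sat ✓
Months with five Saturdays: Jan, Apr, Jul, Oct, Dec.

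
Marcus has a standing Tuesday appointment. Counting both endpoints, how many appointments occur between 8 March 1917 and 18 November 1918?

8 March 1917 is a Thursday.
The range spans 621 days (inclusive of both endpoints).
621 = 7 × 88 + 5, so there are 88 full weeks plus 5 extra days.
Each full week contributes one Tuesday: 88 so far.
The 5 extra days are Thu, Fri, Sat, Sun, Mon — none qualify.
Total: 88 + 0 = 88.

88 Tuesdays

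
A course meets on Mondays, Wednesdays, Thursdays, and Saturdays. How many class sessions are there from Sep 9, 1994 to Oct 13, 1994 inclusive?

20

Sep 9, 1994 is a Friday.
That's 35 days from start to end, counting both.
35 = 7 × 5, so the span is exactly 5 full weeks.
Each full week contributes 4 days from the set (Mon, Wed, Thu, Sat): 5 × 4 = 20.
Total: 20.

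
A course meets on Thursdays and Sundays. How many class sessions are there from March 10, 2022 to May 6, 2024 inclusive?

March 10, 2022 is a Thursday.
From March 10, 2022 to May 6, 2024 is 789 days inclusive.
789 = 7 × 112 + 5, so there are 112 full weeks plus 5 extra days.
Each full week contributes 2 days from the set (Thu, Sun): 112 × 2 = 224.
The 5 extra days are Thu, Fri, Sat, Sun, Mon — 2 of them qualify.
Total: 224 + 2 = 226.

226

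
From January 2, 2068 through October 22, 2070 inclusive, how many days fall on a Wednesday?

147

January 2, 2068 is a Monday.
That's 1025 days from start to end, counting both.
1025 = 7 × 146 + 3, so there are 146 full weeks plus 3 extra days.
Each full week contributes one Wednesday: 146 so far.
The 3 extra days are Monday, Tuesday, Wednesday — 1 of them qualifies.
Total: 146 + 1 = 147.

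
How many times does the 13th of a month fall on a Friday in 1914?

3

The 13th falls on a Friday when the month's 13th has weekday Fri.
Jan 13 is Tue; Feb 13 is Fri ✓; Mar 13 is Fri ✓; Apr 13 is Mon; May 13 is Wed; Jun 13 is Sat; Jul 13 is Mon; Aug 13 is Thu; Sep 13 is Sun; Oct 13 is Tue; Nov 13 is Fri ✓; Dec 13 is Sun.
Friday the 13ths: Feb, Mar, Nov.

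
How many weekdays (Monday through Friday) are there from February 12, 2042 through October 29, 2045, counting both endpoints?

February 12, 2042 is a Wednesday.
From February 12, 2042 to October 29, 2045 is 1356 days inclusive.
1356 = 7 × 193 + 5, so there are 193 full weeks plus 5 extra days.
Each full week contributes 5 weekdays (Mon–Fri): 193 × 5 = 965.
The 5 extra days are Wed, Thu, Fri, Sat, Sun — 3 of them qualify.
Total: 965 + 3 = 968.

968 weekdays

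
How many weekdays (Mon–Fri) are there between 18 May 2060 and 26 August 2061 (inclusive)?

334

18 May 2060 is a Tuesday.
The range spans 466 days (inclusive of both endpoints).
466 = 7 × 66 + 4, so there are 66 full weeks plus 4 extra days.
Each full week contributes 5 weekdays (Mon–Fri): 66 × 5 = 330.
The 4 extra days are Tuesday, Wednesday, Thursday, Friday — 4 of them qualify.
Total: 330 + 4 = 334.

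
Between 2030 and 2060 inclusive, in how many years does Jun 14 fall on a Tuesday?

Day of week of June 14 in each year:
2030: Fri, 2031: Sat, 2032: Mon, 2033: Tue ✓, 2034: Wed, 2035: Thu, 2036: Sat, 2037: Sun, 2038: Mon, 2039: Tue ✓, 2040: Thu, 2041: Fri, 2042: Sat, 2043: Sun, 2044: Tue ✓, 2045: Wed, 2046: Thu, 2047: Fri, 2048: Sun, 2049: Mon, 2050: Tue ✓, 2051: Wed, 2052: Fri, 2053: Sat, 2054: Sun, 2055: Mon, 2056: Wed, 2057: Thu, 2058: Fri, 2059: Sat, 2060: Mon
Tuesdays: 2033, 2039, 2044, 2050.

4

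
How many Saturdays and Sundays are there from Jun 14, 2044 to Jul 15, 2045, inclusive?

113

Jun 14, 2044 is a Tuesday.
The range spans 397 days (inclusive of both endpoints).
397 = 7 × 56 + 5, so there are 56 full weeks plus 5 extra days.
Each full week contributes 2 weekend days (Sat, Sun): 56 × 2 = 112.
The 5 extra days are Tue, Wed, Thu, Fri, Sat — 1 of them qualifies.
Total: 112 + 1 = 113.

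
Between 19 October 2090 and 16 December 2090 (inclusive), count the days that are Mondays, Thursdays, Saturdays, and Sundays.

34

19 October 2090 is a Thursday.
That's 59 days from start to end, counting both.
59 = 7 × 8 + 3, so there are 8 full weeks plus 3 extra days.
Each full week contributes 4 days from the set (Mon, Thu, Sat, Sun): 8 × 4 = 32.
The 3 extra days are Thu, Fri, Sat — 2 of them qualify.
Total: 32 + 2 = 34.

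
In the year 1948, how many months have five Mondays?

A month has five Mondays exactly when Monday falls within its first (length − 28) days.
Jan: 31 days, starts Thu → 5 of Thu, Fri, Sat
Feb: 29 days, starts Sun → 5 of Sun
Mar: 31 days, starts Mon → 5 of Mon, Tue, Wed ✓
Apr: 30 days, starts Thu → 5 of Thu, Fri
May: 31 days, starts Sat → 5 of Sat, Sun, Mon ✓
Jun: 30 days, starts Tue → 5 of Tue, Wed
Jul: 31 days, starts Thu → 5 of Thu, Fri, Sat
Aug: 31 days, starts Sun → 5 of Sun, Mon, Tue ✓
Sep: 30 days, starts Wed → 5 of Wed, Thu
Oct: 31 days, starts Fri → 5 of Fri, Sat, Sun
Nov: 30 days, starts Mon → 5 of Mon, Tue ✓
Dec: 31 days, starts Wed → 5 of Wed, Thu, Fri
Months with five Mondays: Mar, May, Aug, Nov.

4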